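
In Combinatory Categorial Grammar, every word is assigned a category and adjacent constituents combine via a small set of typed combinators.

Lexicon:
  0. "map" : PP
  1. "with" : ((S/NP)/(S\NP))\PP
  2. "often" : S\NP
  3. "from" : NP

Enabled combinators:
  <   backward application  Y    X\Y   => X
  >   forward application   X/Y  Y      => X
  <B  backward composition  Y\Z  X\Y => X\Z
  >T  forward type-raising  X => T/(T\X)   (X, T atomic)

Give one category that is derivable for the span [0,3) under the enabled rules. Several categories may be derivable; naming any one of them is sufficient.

[0,4] S   >
  [0,3] S/NP   >
    [0,2] (S/NP)/(S\NP)   <
      [0,1] "map" : PP
      [1,2] "with" : ((S/NP)/(S\NP))\PP
    [2,3] "often" : S\NP
  [3,4] "from" : NP

S/NP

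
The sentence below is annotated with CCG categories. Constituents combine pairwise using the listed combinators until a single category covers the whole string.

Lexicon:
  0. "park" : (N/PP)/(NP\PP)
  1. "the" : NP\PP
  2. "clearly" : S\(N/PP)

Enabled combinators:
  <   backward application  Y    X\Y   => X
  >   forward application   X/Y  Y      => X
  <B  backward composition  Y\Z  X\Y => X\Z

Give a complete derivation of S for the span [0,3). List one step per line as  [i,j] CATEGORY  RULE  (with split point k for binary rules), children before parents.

[0,1] (N/PP)/(NP\PP)  lex  "park"
[1,2] NP\PP  lex  "the"
[0,2] N/PP  >  k=1
[2,3] S\(N/PP)  lex  "clearly"
[0,3] S  <  k=2

[0,3] S   <
  [0,2] N/PP   >
    [0,1] "park" : (N/PP)/(NP\PP)
    [1,2] "the" : NP\PP
  [2,3] "clearly" : S\(N/PP)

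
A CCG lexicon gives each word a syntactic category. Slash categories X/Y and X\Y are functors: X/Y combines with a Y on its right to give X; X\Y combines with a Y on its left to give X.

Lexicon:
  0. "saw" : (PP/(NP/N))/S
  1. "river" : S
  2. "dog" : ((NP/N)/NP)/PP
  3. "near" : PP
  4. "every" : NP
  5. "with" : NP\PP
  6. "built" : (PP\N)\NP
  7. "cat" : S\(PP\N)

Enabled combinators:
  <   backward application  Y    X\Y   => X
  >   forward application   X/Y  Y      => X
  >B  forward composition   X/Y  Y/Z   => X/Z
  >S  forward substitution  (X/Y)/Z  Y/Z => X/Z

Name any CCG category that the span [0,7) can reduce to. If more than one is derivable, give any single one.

PP\N

[0,8] S   <
  [0,7] PP\N   <
    [0,6] NP   <
      [0,5] PP   >
        [0,2] PP/(NP/N)   >
          [0,1] "saw" : (PP/(NP/N))/S
          [1,2] "river" : S
        [2,5] NP/N   >
          [2,4] (NP/N)/NP   >
            [2,3] "dog" : ((NP/N)/NP)/PP
            [3,4] "near" : PP
          [4,5] "every" : NP
      [5,6] "with" : NP\PP
    [6,7] "built" : (PP\N)\NP
  [7,8] "cat" : S\(PP\N)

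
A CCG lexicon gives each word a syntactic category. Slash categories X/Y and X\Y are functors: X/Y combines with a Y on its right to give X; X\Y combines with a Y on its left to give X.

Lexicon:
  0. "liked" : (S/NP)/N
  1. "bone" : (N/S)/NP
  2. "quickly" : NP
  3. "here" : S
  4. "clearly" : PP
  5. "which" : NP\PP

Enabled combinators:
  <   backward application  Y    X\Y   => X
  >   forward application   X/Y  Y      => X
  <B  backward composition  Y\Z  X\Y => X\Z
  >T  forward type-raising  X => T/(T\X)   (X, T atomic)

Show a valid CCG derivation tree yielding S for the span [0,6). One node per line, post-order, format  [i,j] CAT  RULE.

[0,6] S   >
  [0,4] S/NP   >
    [0,1] "liked" : (S/NP)/N
    [1,4] N   >
      [1,3] N/S   >
        [1,2] "bone" : (N/S)/NP
        [2,3] "quickly" : NP
      [3,4] "here" : S
  [4,6] NP   <
    [4,5] "clearly" : PP
    [5,6] "which" : NP\PP

[0,1] (S/NP)/N  lex  "liked"
[1,2] (N/S)/NP  lex  "bone"
[2,3] NP  lex  "quickly"
[1,3] N/S  >  k=2
[3,4] S  lex  "here"
[1,4] N  >  k=3
[0,4] S/NP  >  k=1
[4,5] PP  lex  "clearly"
[5,6] NP\PP  lex  "which"
[4,6] NP  <  k=5
[0,6] S  >  k=4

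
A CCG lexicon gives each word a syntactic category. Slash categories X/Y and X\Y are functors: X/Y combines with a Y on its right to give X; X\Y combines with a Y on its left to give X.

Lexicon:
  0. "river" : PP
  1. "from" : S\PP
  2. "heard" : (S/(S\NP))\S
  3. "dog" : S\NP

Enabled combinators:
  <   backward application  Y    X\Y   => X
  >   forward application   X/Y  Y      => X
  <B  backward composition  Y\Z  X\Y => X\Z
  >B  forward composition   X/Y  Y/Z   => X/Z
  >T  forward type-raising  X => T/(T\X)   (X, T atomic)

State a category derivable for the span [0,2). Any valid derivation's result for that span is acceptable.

[0,4] S   >
  [0,3] S/(S\NP)   <
    [0,2] S   <
      [0,1] "river" : PP
      [1,2] "from" : S\PP
    [2,3] "heard" : (S/(S\NP))\S
  [3,4] "dog" : S\NP

S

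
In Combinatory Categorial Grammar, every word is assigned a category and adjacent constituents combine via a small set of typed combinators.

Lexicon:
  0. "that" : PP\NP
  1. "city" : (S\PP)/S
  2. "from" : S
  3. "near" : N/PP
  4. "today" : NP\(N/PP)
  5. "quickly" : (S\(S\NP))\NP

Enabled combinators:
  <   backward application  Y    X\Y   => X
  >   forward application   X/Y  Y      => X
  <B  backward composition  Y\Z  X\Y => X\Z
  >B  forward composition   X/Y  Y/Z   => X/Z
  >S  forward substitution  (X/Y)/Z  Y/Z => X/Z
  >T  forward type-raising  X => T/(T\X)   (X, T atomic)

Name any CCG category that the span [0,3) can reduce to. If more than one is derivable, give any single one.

[0,6] S   <
  [0,3] S\NP   <B
    [0,1] "that" : PP\NP
    [1,3] S\PP   >
      [1,2] "city" : (S\PP)/S
      [2,3] "from" : S
  [3,6] S\(S\NP)   <
    [3,5] NP   <
      [3,4] "near" : N/PP
      [4,5] "today" : NP\(N/PP)
    [5,6] "quickly" : (S\(S\NP))\NP

S\NP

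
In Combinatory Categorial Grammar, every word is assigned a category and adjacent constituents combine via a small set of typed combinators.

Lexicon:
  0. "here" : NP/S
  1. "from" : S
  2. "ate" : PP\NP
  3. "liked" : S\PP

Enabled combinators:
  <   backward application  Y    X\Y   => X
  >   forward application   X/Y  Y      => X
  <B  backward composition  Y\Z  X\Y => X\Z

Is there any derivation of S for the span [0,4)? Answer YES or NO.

[0,4] S   <
  [0,3] PP   <
    [0,2] NP   >
      [0,1] "here" : NP/S
      [1,2] "from" : S
    [2,3] "ate" : PP\NP
  [3,4] "liked" : S\PP

YES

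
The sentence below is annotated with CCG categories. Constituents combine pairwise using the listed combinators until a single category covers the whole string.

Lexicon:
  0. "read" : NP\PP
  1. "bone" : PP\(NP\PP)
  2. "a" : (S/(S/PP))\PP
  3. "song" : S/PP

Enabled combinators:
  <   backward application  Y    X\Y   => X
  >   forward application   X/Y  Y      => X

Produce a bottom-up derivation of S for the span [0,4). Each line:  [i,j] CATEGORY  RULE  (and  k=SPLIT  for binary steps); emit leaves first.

[0,1] NP\PP  lex  "read"
[1,2] PP\(NP\PP)  lex  "bone"
[0,2] PP  <  k=1
[2,3] (S/(S/PP))\PP  lex  "a"
[0,3] S/(S/PP)  <  k=2
[3,4] S/PP  lex  "song"
[0,4] S  >  k=3

[0,4] S   >
  [0,3] S/(S/PP)   <
    [0,2] PP   <
      [0,1] "read" : NP\PP
      [1,2] "bone" : PP\(NP\PP)
    [2,3] "a" : (S/(S/PP))\PP
  [3,4] "song" : S/PP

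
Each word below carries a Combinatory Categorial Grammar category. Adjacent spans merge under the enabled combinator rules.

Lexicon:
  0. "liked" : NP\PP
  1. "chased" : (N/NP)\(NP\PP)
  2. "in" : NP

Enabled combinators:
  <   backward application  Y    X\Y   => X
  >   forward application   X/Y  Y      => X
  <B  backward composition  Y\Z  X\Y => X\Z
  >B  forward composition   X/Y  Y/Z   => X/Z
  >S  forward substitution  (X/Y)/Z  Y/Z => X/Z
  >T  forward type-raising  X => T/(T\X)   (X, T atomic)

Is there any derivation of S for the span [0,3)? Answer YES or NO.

NP\PP (N/NP)\(NP\PP) NP
CKY chart[0,3] = {N, N/(NP\NP), N/(N\N), NP/(NP\N), PP/(PP\N), S/(S\N)}; S ∉ chart

NO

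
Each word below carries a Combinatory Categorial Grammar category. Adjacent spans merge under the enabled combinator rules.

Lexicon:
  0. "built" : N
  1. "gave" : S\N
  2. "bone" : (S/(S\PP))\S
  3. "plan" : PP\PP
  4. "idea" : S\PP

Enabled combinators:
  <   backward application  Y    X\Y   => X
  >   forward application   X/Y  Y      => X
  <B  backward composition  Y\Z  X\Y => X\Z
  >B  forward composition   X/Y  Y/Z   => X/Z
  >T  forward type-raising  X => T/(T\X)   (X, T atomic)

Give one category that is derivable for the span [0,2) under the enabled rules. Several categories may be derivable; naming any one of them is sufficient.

S

[0,5] S   >
  [0,3] S/(S\PP)   <
    [0,2] S   <
      [0,1] "built" : N
      [1,2] "gave" : S\N
    [2,3] "bone" : (S/(S\PP))\S
  [3,5] S\PP   <B
    [3,4] "plan" : PP\PP
    [4,5] "idea" : S\PP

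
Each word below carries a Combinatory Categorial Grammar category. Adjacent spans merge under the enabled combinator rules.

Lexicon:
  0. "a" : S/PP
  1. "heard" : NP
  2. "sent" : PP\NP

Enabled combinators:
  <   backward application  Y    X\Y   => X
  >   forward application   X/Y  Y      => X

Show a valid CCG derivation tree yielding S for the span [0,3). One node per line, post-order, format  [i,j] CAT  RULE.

[0,3] S   >
  [0,1] "a" : S/PP
  [1,3] PP   <
    [1,2] "heard" : NP
    [2,3] "sent" : PP\NP

[0,1] S/PP  lex  "a"
[1,2] NP  lex  "heard"
[2,3] PP\NP  lex  "sent"
[1,3] PP  <  k=2
[0,3] S  >  k=1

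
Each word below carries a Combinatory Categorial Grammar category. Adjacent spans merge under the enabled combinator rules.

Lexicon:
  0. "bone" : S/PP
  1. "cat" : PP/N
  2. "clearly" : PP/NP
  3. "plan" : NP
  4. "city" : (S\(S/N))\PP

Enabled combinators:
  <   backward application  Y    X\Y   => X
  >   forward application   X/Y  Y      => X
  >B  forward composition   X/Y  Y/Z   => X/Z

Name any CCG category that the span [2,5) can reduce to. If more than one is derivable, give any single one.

S\(S/N)

[0,5] S   <
  [0,2] S/N   >B
    [0,1] "bone" : S/PP
    [1,2] "cat" : PP/N
  [2,5] S\(S/N)   <
    [2,4] PP   >
      [2,3] "clearly" : PP/NP
      [3,4] "plan" : NP
    [4,5] "city" : (S\(S/N))\PP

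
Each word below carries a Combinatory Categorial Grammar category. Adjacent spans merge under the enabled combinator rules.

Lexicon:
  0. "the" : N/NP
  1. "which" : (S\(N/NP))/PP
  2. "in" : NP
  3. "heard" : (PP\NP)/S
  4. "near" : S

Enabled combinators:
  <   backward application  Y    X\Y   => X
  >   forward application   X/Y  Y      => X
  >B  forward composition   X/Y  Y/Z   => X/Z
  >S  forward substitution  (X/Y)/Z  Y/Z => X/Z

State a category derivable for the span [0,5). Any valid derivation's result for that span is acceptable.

S

[0,5] S   <
  [0,1] "the" : N/NP
  [1,5] S\(N/NP)   >
    [1,2] "which" : (S\(N/NP))/PP
    [2,5] PP   <
      [2,3] "in" : NP
      [3,5] PP\NP   >
        [3,4] "heard" : (PP\NP)/S
        [4,5] "near" : S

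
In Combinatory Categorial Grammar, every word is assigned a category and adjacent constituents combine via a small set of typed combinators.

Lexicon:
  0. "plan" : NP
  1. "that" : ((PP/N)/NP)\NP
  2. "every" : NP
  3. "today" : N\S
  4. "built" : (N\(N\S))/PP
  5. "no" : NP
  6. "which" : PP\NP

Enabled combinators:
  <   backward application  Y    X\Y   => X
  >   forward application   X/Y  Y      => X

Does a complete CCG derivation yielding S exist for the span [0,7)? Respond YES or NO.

NO

NP ((PP/N)/NP)\NP NP N\S (N\(N\S))/PP NP PP\NP
CKY chart[0,7] = {PP}; S ∉ chart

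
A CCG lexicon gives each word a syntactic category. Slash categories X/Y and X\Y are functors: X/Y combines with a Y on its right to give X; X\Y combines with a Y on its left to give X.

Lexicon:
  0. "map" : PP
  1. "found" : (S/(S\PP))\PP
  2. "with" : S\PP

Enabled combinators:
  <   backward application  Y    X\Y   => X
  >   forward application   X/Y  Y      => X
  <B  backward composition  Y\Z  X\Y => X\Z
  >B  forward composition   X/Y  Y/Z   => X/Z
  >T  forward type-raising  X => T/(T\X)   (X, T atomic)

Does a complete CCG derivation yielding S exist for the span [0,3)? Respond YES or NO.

[0,3] S   >
  [0,2] S/(S\PP)   <
    [0,1] "map" : PP
    [1,2] "found" : (S/(S\PP))\PP
  [2,3] "with" : S\PP

YES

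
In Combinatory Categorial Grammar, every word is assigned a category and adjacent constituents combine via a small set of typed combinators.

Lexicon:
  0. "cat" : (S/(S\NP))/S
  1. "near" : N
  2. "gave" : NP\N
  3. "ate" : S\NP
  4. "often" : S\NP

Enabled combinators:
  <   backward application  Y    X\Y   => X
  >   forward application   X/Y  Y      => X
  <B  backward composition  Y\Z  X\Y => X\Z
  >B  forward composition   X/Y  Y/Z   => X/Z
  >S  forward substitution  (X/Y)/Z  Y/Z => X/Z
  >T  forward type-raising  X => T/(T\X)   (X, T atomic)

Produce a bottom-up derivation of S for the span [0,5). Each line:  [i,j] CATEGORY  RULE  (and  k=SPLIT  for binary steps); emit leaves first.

[0,5] S   >
  [0,4] S/(S\NP)   >
    [0,1] "cat" : (S/(S\NP))/S
    [1,4] S   <
      [1,3] NP   <
        [1,2] "near" : N
        [2,3] "gave" : NP\N
      [3,4] "ate" : S\NP
  [4,5] "often" : S\NP

[0,1] (S/(S\NP))/S  lex  "cat"
[1,2] N  lex  "near"
[2,3] NP\N  lex  "gave"
[1,3] NP  <  k=2
[3,4] S\NP  lex  "ate"
[1,4] S  <  k=3
[0,4] S/(S\NP)  >  k=1
[4,5] S\NP  lex  "often"
[0,5] S  >  k=4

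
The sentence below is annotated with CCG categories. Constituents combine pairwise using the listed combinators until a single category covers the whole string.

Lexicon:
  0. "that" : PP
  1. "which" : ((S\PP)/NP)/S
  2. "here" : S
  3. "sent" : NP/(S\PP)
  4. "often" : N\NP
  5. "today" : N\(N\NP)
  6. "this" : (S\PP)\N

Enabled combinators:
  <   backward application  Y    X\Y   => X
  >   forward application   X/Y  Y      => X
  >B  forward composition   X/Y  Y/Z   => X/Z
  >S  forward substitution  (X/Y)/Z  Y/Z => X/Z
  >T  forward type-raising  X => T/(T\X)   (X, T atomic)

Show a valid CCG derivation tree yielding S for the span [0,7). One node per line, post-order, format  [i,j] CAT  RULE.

[0,1] PP  lex  "that"
[1,2] ((S\PP)/NP)/S  lex  "which"
[2,3] S  lex  "here"
[1,3] (S\PP)/NP  >  k=2
[3,4] NP/(S\PP)  lex  "sent"
[4,5] N\NP  lex  "often"
[5,6] N\(N\NP)  lex  "today"
[4,6] N  <  k=5
[6,7] (S\PP)\N  lex  "this"
[4,7] S\PP  <  k=6
[3,7] NP  >  k=4
[1,7] S\PP  >  k=3
[0,7] S  <  k=1

[0,7] S   <
  [0,1] "that" : PP
  [1,7] S\PP   >
    [1,3] (S\PP)/NP   >
      [1,2] "which" : ((S\PP)/NP)/S
      [2,3] "here" : S
    [3,7] NP   >
      [3,4] "sent" : NP/(S\PP)
      [4,7] S\PP   <
        [4,6] N   <
          [4,5] "often" : N\NP
          [5,6] "today" : N\(N\NP)
        [6,7] "this" : (S\PP)\N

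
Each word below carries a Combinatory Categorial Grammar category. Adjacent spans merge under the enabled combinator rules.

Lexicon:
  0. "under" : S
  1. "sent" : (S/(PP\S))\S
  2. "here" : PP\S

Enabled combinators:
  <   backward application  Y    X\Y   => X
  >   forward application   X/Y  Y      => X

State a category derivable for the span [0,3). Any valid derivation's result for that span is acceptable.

S

[0,3] S   >
  [0,2] S/(PP\S)   <
    [0,1] "under" : S
    [1,2] "sent" : (S/(PP\S))\S
  [2,3] "here" : PP\S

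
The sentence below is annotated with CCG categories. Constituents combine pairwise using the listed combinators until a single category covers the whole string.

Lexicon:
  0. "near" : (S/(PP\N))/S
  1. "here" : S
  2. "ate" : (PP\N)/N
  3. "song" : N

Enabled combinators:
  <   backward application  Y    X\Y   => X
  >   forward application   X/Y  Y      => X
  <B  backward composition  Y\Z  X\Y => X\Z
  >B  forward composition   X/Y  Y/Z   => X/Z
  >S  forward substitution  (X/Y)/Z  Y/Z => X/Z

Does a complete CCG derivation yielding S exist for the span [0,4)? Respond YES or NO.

[0,4] S   >
  [0,2] S/(PP\N)   >
    [0,1] "near" : (S/(PP\N))/S
    [1,2] "here" : S
  [2,4] PP\N   >
    [2,3] "ate" : (PP\N)/N
    [3,4] "song" : N

YES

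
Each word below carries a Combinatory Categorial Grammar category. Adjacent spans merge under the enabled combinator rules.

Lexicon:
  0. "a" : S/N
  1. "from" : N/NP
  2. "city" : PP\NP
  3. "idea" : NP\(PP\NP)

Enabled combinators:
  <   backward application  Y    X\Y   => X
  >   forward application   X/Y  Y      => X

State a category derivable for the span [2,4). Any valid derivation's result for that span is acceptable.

NP

[0,4] S   >
  [0,1] "a" : S/N
  [1,4] N   >
    [1,2] "from" : N/NP
    [2,4] NP   <
      [2,3] "city" : PP\NP
      [3,4] "idea" : NP\(PP\NP)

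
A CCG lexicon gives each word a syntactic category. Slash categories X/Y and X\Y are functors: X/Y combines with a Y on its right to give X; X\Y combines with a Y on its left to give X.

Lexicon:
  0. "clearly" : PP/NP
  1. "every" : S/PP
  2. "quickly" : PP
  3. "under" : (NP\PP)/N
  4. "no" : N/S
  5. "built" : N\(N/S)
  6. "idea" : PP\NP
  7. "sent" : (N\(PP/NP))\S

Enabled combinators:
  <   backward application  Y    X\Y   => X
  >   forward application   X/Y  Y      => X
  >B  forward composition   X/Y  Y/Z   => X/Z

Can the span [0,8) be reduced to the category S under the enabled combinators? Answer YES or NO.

PP/NP S/PP PP (NP\PP)/N N/S N\(N/S) PP\NP (N\(PP/NP))\S
CKY chart[0,8] = {N}; S ∉ chart

NO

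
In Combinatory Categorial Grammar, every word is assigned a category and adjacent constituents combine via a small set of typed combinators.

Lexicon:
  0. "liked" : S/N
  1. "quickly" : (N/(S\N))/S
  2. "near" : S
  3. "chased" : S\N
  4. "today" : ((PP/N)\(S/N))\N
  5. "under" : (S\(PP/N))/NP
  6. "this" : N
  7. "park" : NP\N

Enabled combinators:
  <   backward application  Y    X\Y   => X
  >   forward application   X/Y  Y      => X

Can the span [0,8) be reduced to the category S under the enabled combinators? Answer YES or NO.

YES

[0,8] S   <
  [0,5] PP/N   <
    [0,1] "liked" : S/N
    [1,5] (PP/N)\(S/N)   <
      [1,4] N   >
        [1,3] N/(S\N)   >
          [1,2] "quickly" : (N/(S\N))/S
          [2,3] "near" : S
        [3,4] "chased" : S\N
      [4,5] "today" : ((PP/N)\(S/N))\N
  [5,8] S\(PP/N)   >
    [5,6] "under" : (S\(PP/N))/NP
    [6,8] NP   <
      [6,7] "this" : N
      [7,8] "park" : NP\N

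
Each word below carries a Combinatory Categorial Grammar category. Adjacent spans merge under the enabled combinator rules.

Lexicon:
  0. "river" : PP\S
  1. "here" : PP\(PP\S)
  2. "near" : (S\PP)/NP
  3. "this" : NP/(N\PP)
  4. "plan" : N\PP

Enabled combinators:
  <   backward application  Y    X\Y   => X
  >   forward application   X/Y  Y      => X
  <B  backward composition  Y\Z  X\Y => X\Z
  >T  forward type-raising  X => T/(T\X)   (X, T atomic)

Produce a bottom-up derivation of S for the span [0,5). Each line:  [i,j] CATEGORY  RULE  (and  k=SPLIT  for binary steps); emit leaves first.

[0,1] PP\S  lex  "river"
[1,2] PP\(PP\S)  lex  "here"
[0,2] PP  <  k=1
[2,3] (S\PP)/NP  lex  "near"
[3,4] NP/(N\PP)  lex  "this"
[4,5] N\PP  lex  "plan"
[3,5] NP  >  k=4
[2,5] S\PP  >  k=3
[0,5] S  <  k=2

[0,5] S   <
  [0,2] PP   <
    [0,1] "river" : PP\S
    [1,2] "here" : PP\(PP\S)
  [2,5] S\PP   >
    [2,3] "near" : (S\PP)/NP
    [3,5] NP   >
      [3,4] "this" : NP/(N\PP)
      [4,5] "plan" : N\PP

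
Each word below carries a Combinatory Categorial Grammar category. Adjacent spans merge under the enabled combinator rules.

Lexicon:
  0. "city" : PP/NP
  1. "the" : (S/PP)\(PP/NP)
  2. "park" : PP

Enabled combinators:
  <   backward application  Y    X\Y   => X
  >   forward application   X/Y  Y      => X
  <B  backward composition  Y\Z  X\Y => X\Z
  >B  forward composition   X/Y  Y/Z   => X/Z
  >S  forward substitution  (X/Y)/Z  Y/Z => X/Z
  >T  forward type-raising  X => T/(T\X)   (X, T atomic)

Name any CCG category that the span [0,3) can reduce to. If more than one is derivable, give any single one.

[0,3] S   >
  [0,2] S/PP   <
    [0,1] "city" : PP/NP
    [1,2] "the" : (S/PP)\(PP/NP)
  [2,3] "park" : PP

S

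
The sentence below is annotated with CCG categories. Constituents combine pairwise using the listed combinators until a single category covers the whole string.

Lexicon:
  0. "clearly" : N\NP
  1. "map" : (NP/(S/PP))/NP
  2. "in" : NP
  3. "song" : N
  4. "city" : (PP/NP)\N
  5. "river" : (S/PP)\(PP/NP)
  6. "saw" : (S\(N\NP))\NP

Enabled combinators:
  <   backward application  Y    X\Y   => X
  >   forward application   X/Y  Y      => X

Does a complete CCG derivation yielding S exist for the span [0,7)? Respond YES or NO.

YES

[0,7] S   <
  [0,1] "clearly" : N\NP
  [1,7] S\(N\NP)   <
    [1,6] NP   >
      [1,3] NP/(S/PP)   >
        [1,2] "map" : (NP/(S/PP))/NP
        [2,3] "in" : NP
      [3,6] S/PP   <
        [3,5] PP/NP   <
          [3,4] "song" : N
          [4,5] "city" : (PP/NP)\N
        [5,6] "river" : (S/PP)\(PP/NP)
    [6,7] "saw" : (S\(N\NP))\NP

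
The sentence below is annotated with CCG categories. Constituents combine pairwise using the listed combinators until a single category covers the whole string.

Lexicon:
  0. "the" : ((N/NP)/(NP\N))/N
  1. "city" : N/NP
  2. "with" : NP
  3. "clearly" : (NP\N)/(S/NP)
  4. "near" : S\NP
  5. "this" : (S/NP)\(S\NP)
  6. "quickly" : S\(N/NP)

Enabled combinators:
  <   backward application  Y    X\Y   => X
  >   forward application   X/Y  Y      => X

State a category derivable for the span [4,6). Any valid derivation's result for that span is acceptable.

S/NP

[0,7] S   <
  [0,6] N/NP   >
    [0,3] (N/NP)/(NP\N)   >
      [0,1] "the" : ((N/NP)/(NP\N))/N
      [1,3] N   >
        [1,2] "city" : N/NP
        [2,3] "with" : NP
    [3,6] NP\N   >
      [3,4] "clearly" : (NP\N)/(S/NP)
      [4,6] S/NP   <
        [4,5] "near" : S\NP
        [5,6] "this" : (S/NP)\(S\NP)
  [6,7] "quickly" : S\(N/NP)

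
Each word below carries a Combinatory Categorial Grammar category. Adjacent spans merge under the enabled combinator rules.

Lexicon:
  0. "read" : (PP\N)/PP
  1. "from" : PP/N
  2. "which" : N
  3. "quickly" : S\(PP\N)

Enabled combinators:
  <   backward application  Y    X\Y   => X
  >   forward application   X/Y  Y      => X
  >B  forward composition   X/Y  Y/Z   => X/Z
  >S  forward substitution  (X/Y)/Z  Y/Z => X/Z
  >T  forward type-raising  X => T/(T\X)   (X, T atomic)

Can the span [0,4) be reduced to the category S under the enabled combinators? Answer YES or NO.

YES

[0,4] S   <
  [0,3] PP\N   >
    [0,1] "read" : (PP\N)/PP
    [1,3] PP   >
      [1,2] "from" : PP/N
      [2,3] "which" : N
  [3,4] "quickly" : S\(PP\N)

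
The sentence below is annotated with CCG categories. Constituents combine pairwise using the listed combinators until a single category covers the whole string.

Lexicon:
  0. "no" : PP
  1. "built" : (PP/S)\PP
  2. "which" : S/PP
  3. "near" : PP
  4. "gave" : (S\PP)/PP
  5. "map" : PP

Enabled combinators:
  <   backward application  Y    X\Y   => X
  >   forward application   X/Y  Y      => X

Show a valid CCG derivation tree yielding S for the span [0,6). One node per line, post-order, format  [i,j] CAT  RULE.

[0,6] S   <
  [0,4] PP   >
    [0,2] PP/S   <
      [0,1] "no" : PP
      [1,2] "built" : (PP/S)\PP
    [2,4] S   >
      [2,3] "which" : S/PP
      [3,4] "near" : PP
  [4,6] S\PP   >
    [4,5] "gave" : (S\PP)/PP
    [5,6] "map" : PP

[0,1] PP  lex  "no"
[1,2] (PP/S)\PP  lex  "built"
[0,2] PP/S  <  k=1
[2,3] S/PP  lex  "which"
[3,4] PP  lex  "near"
[2,4] S  >  k=3
[0,4] PP  >  k=2
[4,5] (S\PP)/PP  lex  "gave"
[5,6] PP  lex  "map"
[4,6] S\PP  >  k=5
[0,6] S  <  k=4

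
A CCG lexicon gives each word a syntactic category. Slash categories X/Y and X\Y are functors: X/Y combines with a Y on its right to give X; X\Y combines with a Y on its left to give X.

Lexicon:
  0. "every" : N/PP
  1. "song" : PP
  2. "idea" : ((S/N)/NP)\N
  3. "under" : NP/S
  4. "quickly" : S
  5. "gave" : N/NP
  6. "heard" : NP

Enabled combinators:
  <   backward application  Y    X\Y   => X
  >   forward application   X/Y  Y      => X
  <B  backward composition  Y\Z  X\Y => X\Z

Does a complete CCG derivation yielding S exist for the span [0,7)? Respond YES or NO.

[0,7] S   >
  [0,5] S/N   >
    [0,3] (S/N)/NP   <
      [0,2] N   >
        [0,1] "every" : N/PP
        [1,2] "song" : PP
      [2,3] "idea" : ((S/N)/NP)\N
    [3,5] NP   >
      [3,4] "under" : NP/S
      [4,5] "quickly" : S
  [5,7] N   >
    [5,6] "gave" : N/NP
    [6,7] "heard" : NP

YES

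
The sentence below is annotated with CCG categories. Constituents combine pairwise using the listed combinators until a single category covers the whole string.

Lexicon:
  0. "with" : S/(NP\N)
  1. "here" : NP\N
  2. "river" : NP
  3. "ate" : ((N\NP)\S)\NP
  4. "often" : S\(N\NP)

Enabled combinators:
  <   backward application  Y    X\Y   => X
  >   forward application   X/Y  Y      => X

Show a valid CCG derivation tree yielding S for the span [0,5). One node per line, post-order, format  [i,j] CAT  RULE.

[0,5] S   <
  [0,4] N\NP   <
    [0,2] S   >
      [0,1] "with" : S/(NP\N)
      [1,2] "here" : NP\N
    [2,4] (N\NP)\S   <
      [2,3] "river" : NP
      [3,4] "ate" : ((N\NP)\S)\NP
  [4,5] "often" : S\(N\NP)

[0,1] S/(NP\N)  lex  "with"
[1,2] NP\N  lex  "here"
[0,2] S  >  k=1
[2,3] NP  lex  "river"
[3,4] ((N\NP)\S)\NP  lex  "ate"
[2,4] (N\NP)\S  <  k=3
[0,4] N\NP  <  k=2
[4,5] S\(N\NP)  lex  "often"
[0,5] S  <  k=4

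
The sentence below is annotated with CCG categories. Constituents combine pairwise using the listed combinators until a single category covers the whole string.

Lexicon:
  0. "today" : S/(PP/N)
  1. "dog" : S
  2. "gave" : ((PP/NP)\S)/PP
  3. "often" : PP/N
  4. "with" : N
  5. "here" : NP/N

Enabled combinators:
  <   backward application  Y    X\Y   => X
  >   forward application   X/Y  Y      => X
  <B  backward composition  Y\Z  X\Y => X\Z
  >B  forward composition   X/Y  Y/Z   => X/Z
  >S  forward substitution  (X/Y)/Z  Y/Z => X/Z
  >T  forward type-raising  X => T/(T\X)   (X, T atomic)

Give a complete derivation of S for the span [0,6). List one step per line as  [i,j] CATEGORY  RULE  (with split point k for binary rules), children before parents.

[0,1] S/(PP/N)  lex  "today"
[1,2] S  lex  "dog"
[2,3] ((PP/NP)\S)/PP  lex  "gave"
[3,4] PP/N  lex  "often"
[4,5] N  lex  "with"
[3,5] PP  >  k=4
[2,5] (PP/NP)\S  >  k=3
[1,5] PP/NP  <  k=2
[5,6] NP/N  lex  "here"
[1,6] PP/N  >B  k=5
[0,6] S  >  k=1

[0,6] S   >
  [0,1] "today" : S/(PP/N)
  [1,6] PP/N   >B
    [1,5] PP/NP   <
      [1,2] "dog" : S
      [2,5] (PP/NP)\S   >
        [2,3] "gave" : ((PP/NP)\S)/PP
        [3,5] PP   >
          [3,4] "often" : PP/N
          [4,5] "with" : N
    [5,6] "here" : NP/N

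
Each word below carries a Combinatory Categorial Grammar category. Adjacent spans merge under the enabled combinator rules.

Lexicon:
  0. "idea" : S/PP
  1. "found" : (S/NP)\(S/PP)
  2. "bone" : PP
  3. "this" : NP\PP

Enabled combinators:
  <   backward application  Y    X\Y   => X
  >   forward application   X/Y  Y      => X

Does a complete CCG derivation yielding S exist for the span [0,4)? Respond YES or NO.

[0,4] S   >
  [0,2] S/NP   <
    [0,1] "idea" : S/PP
    [1,2] "found" : (S/NP)\(S/PP)
  [2,4] NP   <
    [2,3] "bone" : PP
    [3,4] "this" : NP\PP

YES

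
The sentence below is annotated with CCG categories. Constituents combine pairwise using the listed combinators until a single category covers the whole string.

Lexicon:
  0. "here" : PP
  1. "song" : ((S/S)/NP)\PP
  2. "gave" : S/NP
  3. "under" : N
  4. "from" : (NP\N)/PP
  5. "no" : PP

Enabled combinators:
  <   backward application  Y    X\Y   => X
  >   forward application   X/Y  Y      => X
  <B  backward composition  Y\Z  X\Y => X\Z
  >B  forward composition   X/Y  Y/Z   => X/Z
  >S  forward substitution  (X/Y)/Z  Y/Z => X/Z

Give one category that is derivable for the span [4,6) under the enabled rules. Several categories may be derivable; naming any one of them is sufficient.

[0,6] S   >
  [0,3] S/NP   >S
    [0,2] (S/S)/NP   <
      [0,1] "here" : PP
      [1,2] "song" : ((S/S)/NP)\PP
    [2,3] "gave" : S/NP
  [3,6] NP   <
    [3,4] "under" : N
    [4,6] NP\N   >
      [4,5] "from" : (NP\N)/PP
      [5,6] "no" : PP

NP\N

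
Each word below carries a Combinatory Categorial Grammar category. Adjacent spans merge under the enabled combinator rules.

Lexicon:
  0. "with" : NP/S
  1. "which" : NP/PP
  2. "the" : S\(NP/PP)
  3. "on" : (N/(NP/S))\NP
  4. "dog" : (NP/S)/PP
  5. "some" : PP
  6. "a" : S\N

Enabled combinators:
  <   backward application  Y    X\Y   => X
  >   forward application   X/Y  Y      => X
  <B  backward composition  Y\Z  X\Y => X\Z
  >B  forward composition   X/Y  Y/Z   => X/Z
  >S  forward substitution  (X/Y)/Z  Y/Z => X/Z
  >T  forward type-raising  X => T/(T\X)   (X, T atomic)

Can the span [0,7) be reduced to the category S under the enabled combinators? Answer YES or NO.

YES

[0,7] S   <
  [0,6] N   >
    [0,4] N/(NP/S)   <
      [0,3] NP   >
        [0,1] "with" : NP/S
        [1,3] S   <
          [1,2] "which" : NP/PP
          [2,3] "the" : S\(NP/PP)
      [3,4] "on" : (N/(NP/S))\NP
    [4,6] NP/S   >
      [4,5] "dog" : (NP/S)/PP
      [5,6] "some" : PP
  [6,7] "a" : S\N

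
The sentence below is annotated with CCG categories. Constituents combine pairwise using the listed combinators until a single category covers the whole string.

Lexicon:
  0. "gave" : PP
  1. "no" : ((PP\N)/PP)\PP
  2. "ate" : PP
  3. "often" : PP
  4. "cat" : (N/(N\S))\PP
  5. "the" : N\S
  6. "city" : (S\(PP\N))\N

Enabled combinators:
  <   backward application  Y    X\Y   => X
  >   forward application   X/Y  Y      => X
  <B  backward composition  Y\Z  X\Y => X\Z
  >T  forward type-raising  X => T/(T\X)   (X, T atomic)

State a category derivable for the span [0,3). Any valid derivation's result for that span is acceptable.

PP\N

[0,7] S   <
  [0,3] PP\N   >
    [0,2] (PP\N)/PP   <
      [0,1] "gave" : PP
      [1,2] "no" : ((PP\N)/PP)\PP
    [2,3] "ate" : PP
  [3,7] S\(PP\N)   <
    [3,6] N   >
      [3,5] N/(N\S)   <
        [3,4] "often" : PP
        [4,5] "cat" : (N/(N\S))\PP
      [5,6] "the" : N\S
    [6,7] "city" : (S\(PP\N))\N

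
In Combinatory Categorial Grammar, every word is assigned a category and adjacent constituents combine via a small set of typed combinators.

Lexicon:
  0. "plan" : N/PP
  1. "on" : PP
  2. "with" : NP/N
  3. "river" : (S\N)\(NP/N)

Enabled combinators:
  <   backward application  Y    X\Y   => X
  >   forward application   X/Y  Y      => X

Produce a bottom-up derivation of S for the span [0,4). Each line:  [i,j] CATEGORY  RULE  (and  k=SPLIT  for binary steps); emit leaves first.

[0,1] N/PP  lex  "plan"
[1,2] PP  lex  "on"
[0,2] N  >  k=1
[2,3] NP/N  lex  "with"
[3,4] (S\N)\(NP/N)  lex  "river"
[2,4] S\N  <  k=3
[0,4] S  <  k=2

[0,4] S   <
  [0,2] N   >
    [0,1] "plan" : N/PP
    [1,2] "on" : PP
  [2,4] S\N   <
    [2,3] "with" : NP/N
    [3,4] "river" : (S\N)\(NP/N)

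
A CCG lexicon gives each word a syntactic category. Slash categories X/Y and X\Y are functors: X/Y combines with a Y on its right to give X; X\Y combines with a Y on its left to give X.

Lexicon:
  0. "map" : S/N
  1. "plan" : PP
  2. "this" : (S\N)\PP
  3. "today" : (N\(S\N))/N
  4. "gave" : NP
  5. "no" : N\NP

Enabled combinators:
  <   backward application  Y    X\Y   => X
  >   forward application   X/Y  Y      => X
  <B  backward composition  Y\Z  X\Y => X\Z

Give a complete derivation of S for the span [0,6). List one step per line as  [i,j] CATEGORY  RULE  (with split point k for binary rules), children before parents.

[0,6] S   >
  [0,1] "map" : S/N
  [1,6] N   <
    [1,2] "plan" : PP
    [2,6] N\PP   <B
      [2,3] "this" : (S\N)\PP
      [3,6] N\(S\N)   >
        [3,4] "today" : (N\(S\N))/N
        [4,6] N   <
          [4,5] "gave" : NP
          [5,6] "no" : N\NP

[0,1] S/N  lex  "map"
[1,2] PP  lex  "plan"
[2,3] (S\N)\PP  lex  "this"
[3,4] (N\(S\N))/N  lex  "today"
[4,5] NP  lex  "gave"
[5,6] N\NP  lex  "no"
[4,6] N  <  k=5
[3,6] N\(S\N)  >  k=4
[2,6] N\PP  <B  k=3
[1,6] N  <  k=2
[0,6] S  >  k=1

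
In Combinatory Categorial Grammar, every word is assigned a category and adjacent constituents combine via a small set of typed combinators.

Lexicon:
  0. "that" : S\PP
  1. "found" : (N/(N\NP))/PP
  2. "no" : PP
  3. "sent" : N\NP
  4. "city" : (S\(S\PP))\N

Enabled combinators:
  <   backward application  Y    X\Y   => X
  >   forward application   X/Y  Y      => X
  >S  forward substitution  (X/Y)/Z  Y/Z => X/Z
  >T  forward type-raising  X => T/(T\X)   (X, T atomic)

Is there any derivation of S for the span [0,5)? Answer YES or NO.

YES

[0,5] S   <
  [0,1] "that" : S\PP
  [1,5] S\(S\PP)   <
    [1,4] N   >
      [1,3] N/(N\NP)   >
        [1,2] "found" : (N/(N\NP))/PP
        [2,3] "no" : PP
      [3,4] "sent" : N\NP
    [4,5] "city" : (S\(S\PP))\N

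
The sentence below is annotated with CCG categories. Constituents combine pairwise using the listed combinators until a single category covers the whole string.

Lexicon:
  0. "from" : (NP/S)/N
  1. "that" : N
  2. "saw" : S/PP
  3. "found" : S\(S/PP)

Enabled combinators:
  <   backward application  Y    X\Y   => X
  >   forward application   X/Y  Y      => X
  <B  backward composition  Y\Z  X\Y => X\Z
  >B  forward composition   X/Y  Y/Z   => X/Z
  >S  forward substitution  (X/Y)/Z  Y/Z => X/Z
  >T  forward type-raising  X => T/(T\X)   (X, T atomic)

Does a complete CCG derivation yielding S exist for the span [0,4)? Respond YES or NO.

(NP/S)/N N S/PP S\(S/PP)
CKY chart[0,4] = {N/(N\NP), NP, NP/(NP\NP), NP/(S\S), PP/(PP\NP), S/(S\NP)}; S ∉ chart

NO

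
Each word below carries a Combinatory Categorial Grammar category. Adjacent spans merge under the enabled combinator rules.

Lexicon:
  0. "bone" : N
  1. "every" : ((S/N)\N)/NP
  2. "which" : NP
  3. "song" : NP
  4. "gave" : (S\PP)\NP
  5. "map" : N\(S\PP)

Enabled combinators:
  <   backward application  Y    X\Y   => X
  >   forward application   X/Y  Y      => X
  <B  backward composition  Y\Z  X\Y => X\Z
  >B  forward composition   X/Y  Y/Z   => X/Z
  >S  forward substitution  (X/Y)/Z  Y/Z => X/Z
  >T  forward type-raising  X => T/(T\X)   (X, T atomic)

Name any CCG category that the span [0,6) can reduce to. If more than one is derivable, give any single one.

S

[0,6] S   >
  [0,3] S/N   <
    [0,1] "bone" : N
    [1,3] (S/N)\N   >
      [1,2] "every" : ((S/N)\N)/NP
      [2,3] "which" : NP
  [3,6] N   <
    [3,5] S\PP   <
      [3,4] "song" : NP
      [4,5] "gave" : (S\PP)\NP
    [5,6] "map" : N\(S\PP)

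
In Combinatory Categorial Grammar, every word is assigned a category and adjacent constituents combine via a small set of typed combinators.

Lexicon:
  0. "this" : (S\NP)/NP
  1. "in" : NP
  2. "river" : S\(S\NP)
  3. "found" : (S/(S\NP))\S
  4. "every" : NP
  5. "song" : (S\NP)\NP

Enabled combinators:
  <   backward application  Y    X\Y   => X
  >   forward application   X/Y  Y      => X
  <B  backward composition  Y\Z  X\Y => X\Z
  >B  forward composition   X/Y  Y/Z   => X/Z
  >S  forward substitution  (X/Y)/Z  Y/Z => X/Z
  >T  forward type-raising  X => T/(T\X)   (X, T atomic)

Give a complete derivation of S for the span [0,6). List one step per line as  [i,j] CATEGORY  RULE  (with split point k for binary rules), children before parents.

[0,6] S   >
  [0,4] S/(S\NP)   <
    [0,3] S   <
      [0,2] S\NP   >
        [0,1] "this" : (S\NP)/NP
        [1,2] "in" : NP
      [2,3] "river" : S\(S\NP)
    [3,4] "found" : (S/(S\NP))\S
  [4,6] S\NP   <
    [4,5] "every" : NP
    [5,6] "song" : (S\NP)\NP

[0,1] (S\NP)/NP  lex  "this"
[1,2] NP  lex  "in"
[0,2] S\NP  >  k=1
[2,3] S\(S\NP)  lex  "river"
[0,3] S  <  k=2
[3,4] (S/(S\NP))\S  lex  "found"
[0,4] S/(S\NP)  <  k=3
[4,5] NP  lex  "every"
[5,6] (S\NP)\NP  lex  "song"
[4,6] S\NP  <  k=5
[0,6] S  >  k=4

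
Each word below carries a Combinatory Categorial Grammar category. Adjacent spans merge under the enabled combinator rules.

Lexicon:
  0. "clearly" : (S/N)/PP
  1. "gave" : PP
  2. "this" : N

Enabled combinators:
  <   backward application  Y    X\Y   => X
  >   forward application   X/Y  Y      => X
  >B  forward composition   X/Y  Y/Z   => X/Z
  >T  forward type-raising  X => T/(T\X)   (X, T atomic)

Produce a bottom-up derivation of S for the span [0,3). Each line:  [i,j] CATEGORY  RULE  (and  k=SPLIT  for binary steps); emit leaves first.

[0,3] S   >
  [0,2] S/N   >
    [0,1] "clearly" : (S/N)/PP
    [1,2] "gave" : PP
  [2,3] "this" : N

[0,1] (S/N)/PP  lex  "clearly"
[1,2] PP  lex  "gave"
[0,2] S/N  >  k=1
[2,3] N  lex  "this"
[0,3] S  >  k=2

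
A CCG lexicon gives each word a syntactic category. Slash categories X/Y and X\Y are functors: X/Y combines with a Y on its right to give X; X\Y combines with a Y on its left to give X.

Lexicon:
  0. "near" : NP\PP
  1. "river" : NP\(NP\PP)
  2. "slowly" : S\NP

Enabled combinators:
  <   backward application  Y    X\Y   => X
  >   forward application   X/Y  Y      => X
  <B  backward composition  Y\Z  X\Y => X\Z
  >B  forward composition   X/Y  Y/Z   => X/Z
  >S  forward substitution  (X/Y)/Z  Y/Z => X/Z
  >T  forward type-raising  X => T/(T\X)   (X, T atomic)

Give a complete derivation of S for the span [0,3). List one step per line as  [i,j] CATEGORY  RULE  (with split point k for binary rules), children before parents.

[0,1] NP\PP  lex  "near"
[1,2] NP\(NP\PP)  lex  "river"
[0,2] NP  <  k=1
[2,3] S\NP  lex  "slowly"
[0,3] S  <  k=2

[0,3] S   <
  [0,2] NP   <
    [0,1] "near" : NP\PP
    [1,2] "river" : NP\(NP\PP)
  [2,3] "slowly" : S\NP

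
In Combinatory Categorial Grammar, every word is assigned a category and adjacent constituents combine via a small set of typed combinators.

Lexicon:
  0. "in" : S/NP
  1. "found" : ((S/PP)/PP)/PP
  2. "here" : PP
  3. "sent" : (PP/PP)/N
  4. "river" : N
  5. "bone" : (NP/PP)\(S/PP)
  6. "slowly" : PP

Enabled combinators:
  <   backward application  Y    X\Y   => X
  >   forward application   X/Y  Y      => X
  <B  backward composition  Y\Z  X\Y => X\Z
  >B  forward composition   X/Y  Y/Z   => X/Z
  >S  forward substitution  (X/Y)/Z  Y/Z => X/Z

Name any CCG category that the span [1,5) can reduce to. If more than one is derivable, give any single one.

S/PP

[0,7] S   >
  [0,1] "in" : S/NP
  [1,7] NP   >
    [1,6] NP/PP   <
      [1,5] S/PP   >S
        [1,3] (S/PP)/PP   >
          [1,2] "found" : ((S/PP)/PP)/PP
          [2,3] "here" : PP
        [3,5] PP/PP   >
          [3,4] "sent" : (PP/PP)/N
          [4,5] "river" : N
      [5,6] "bone" : (NP/PP)\(S/PP)
    [6,7] "slowly" : PP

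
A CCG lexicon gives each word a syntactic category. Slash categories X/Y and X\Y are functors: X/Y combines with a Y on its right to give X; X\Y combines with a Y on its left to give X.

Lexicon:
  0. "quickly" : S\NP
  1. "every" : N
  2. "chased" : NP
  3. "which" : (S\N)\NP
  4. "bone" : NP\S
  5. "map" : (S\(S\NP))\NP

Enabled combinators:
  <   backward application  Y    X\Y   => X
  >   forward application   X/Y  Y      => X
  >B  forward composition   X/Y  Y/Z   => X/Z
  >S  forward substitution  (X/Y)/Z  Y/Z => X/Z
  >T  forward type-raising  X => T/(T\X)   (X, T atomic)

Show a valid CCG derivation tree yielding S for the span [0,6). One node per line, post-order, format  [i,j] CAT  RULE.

[0,1] S\NP  lex  "quickly"
[1,2] N  lex  "every"
[2,3] NP  lex  "chased"
[3,4] (S\N)\NP  lex  "which"
[2,4] S\N  <  k=3
[1,4] S  <  k=2
[4,5] NP\S  lex  "bone"
[1,5] NP  <  k=4
[5,6] (S\(S\NP))\NP  lex  "map"
[1,6] S\(S\NP)  <  k=5
[0,6] S  <  k=1

[0,6] S   <
  [0,1] "quickly" : S\NP
  [1,6] S\(S\NP)   <
    [1,5] NP   <
      [1,4] S   <
        [1,2] "every" : N
        [2,4] S\N   <
          [2,3] "chased" : NP
          [3,4] "which" : (S\N)\NP
      [4,5] "bone" : NP\S
    [5,6] "map" : (S\(S\NP))\NP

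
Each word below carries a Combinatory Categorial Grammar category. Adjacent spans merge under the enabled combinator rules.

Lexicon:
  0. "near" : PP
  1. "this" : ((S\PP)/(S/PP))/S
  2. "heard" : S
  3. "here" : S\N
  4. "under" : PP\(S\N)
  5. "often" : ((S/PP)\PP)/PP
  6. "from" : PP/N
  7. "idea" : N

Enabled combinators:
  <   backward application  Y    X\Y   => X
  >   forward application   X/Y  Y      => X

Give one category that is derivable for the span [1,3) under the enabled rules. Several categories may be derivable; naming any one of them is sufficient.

(S\PP)/(S/PP)

[0,8] S   <
  [0,1] "near" : PP
  [1,8] S\PP   >
    [1,3] (S\PP)/(S/PP)   >
      [1,2] "this" : ((S\PP)/(S/PP))/S
      [2,3] "heard" : S
    [3,8] S/PP   <
      [3,5] PP   <
        [3,4] "here" : S\N
        [4,5] "under" : PP\(S\N)
      [5,8] (S/PP)\PP   >
        [5,6] "often" : ((S/PP)\PP)/PP
        [6,8] PP   >
          [6,7] "from" : PP/N
          [7,8] "idea" : N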